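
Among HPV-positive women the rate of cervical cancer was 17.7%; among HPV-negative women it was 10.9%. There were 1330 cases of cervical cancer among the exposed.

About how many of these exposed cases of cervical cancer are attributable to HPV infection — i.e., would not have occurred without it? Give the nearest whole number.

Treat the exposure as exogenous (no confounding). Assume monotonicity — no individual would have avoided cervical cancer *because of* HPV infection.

about 511 cases

p₁ = 0.177, p₀ = 0.109.
PN = (p₁ − p₀)/p₁ = (0.177 − 0.109) / 0.177 ≈ 0.38418.
Attributable cases ≈ PN × (exposed cases) = 0.38418 × 1330 ≈ 510.96.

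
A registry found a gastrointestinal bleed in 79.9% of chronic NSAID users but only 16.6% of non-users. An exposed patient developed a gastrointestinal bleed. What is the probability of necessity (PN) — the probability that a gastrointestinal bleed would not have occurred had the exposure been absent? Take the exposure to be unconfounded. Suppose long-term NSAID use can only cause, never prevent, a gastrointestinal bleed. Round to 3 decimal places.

p₁ = 0.799, p₀ = 0.166.
Under exogeneity and monotonicity, PN = (p₁ − p₀) / p₁.
PN = (0.799 − 0.166) / 0.799 = 0.633 / 0.799 ≈ 0.7922

PN ≈ 0.792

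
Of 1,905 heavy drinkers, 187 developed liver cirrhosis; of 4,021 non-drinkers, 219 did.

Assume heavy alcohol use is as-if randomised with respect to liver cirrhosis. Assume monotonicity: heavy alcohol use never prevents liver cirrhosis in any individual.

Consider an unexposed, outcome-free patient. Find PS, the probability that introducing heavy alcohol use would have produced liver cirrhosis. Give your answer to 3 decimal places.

PS ≈ 0.046

p₁ = P(outcome | exposed) = 187/1905 = 0.098163
p₀ = P(outcome | unexposed) = 219/4021 = 0.054464
Under exogeneity and monotonicity, PS = (p₁ − p₀) / (1 − p₀).
PS = (0.098163 − 0.054464) / (1 − 0.054464) = 0.043699 / 0.94554 ≈ 0.0462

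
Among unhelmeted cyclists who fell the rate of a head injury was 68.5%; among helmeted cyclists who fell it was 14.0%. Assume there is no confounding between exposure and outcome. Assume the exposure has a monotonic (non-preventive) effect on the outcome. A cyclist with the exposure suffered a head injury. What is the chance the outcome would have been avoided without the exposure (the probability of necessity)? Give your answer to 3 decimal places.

PN ≈ 0.796

p₁ = 0.685, p₀ = 0.14.
Under exogeneity and monotonicity, PN = (p₁ − p₀) / p₁.
PN = (0.685 − 0.14) / 0.685 = 0.545 / 0.685 ≈ 0.7956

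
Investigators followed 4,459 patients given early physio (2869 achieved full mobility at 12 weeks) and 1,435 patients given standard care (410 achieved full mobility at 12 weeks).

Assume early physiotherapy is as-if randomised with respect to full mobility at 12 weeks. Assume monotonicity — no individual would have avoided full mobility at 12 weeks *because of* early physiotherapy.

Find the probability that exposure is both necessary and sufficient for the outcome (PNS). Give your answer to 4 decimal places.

PNS ≈ 0.3577

p₁ = P(outcome | exposed) = 2869/4459 = 0.64342
p₀ = P(outcome | unexposed) = 410/1435 = 0.28571
Under exogeneity and monotonicity, PNS = p₁ − p₀.
PNS = 0.64342 − 0.28571 = 0.3577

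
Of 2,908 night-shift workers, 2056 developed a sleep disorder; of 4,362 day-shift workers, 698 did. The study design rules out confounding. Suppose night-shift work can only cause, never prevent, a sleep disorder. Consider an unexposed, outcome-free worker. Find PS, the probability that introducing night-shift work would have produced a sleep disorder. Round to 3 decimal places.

PS ≈ 0.651

p₁ = P(outcome | exposed) = 2056/2908 = 0.70702
p₀ = P(outcome | unexposed) = 698/4362 = 0.16002
Under exogeneity and monotonicity, PS = (p₁ − p₀) / (1 − p₀).
PS = (0.70702 − 0.16002) / (1 − 0.16002) = 0.547 / 0.83998 ≈ 0.6512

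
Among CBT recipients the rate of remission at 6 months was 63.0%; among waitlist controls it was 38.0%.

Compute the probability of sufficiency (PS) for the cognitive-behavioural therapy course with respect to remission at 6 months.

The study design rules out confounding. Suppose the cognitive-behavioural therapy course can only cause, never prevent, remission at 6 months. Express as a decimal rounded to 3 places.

p₁ = 0.63, p₀ = 0.38.
Under exogeneity and monotonicity, PS = (p₁ − p₀) / (1 − p₀).
PS = (0.63 − 0.38) / (1 − 0.38) = 0.25 / 0.62 ≈ 0.4032

PS ≈ 0.403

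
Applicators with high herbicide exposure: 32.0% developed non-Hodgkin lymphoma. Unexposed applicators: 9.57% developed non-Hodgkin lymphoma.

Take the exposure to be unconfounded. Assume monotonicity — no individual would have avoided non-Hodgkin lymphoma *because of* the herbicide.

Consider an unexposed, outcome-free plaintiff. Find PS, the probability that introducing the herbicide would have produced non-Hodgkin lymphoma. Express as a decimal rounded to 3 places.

PS ≈ 0.248

p₁ = 0.32, p₀ = 0.0957.
Under exogeneity and monotonicity, PS = (p₁ − p₀) / (1 − p₀).
PS = (0.32 − 0.0957) / (1 − 0.0957) = 0.2243 / 0.9043 ≈ 0.2480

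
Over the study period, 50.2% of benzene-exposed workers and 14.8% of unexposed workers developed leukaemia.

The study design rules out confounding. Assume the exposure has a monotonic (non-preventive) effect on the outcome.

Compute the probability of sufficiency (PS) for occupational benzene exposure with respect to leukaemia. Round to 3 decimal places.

PS ≈ 0.415

p₁ = 0.502, p₀ = 0.148.
Under exogeneity and monotonicity, PS = (p₁ − p₀) / (1 − p₀).
PS = (0.502 − 0.148) / (1 − 0.148) = 0.354 / 0.852 ≈ 0.4155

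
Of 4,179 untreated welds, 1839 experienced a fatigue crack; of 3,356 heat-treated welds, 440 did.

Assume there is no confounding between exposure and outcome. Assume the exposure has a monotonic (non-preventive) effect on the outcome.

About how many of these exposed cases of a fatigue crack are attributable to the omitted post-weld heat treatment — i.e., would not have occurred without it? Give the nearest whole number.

about 1291 cases

p₁ = P(outcome | exposed) = 1839/4179 = 0.44006
p₀ = P(outcome | unexposed) = 440/3356 = 0.13111
PN = (p₁ − p₀)/p₁ = (0.44006 − 0.13111) / 0.44006 ≈ 0.70207.
Attributable cases ≈ PN × (exposed cases) = 0.70207 × 1839 ≈ 1291.10.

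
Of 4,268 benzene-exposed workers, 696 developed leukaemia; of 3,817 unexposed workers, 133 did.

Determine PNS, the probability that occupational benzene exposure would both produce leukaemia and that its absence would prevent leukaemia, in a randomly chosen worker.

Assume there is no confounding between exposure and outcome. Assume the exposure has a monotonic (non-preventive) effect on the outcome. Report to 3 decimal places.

PNS ≈ 0.128

p₁ = P(outcome | exposed) = 696/4268 = 0.16307
p₀ = P(outcome | unexposed) = 133/3817 = 0.034844
Under exogeneity and monotonicity, PNS = p₁ − p₀.
PNS = 0.16307 − 0.034844 = 0.12823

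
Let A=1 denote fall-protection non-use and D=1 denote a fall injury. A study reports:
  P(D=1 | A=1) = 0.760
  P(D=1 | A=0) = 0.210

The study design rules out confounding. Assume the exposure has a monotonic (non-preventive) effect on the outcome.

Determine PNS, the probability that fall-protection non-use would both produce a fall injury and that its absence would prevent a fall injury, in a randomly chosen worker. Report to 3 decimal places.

Let p₁ = 0.76, p₀ = 0.21.
Under exogeneity and monotonicity, PNS = p₁ − p₀.
PNS = 0.76 − 0.21 = 0.55

PNS ≈ 0.550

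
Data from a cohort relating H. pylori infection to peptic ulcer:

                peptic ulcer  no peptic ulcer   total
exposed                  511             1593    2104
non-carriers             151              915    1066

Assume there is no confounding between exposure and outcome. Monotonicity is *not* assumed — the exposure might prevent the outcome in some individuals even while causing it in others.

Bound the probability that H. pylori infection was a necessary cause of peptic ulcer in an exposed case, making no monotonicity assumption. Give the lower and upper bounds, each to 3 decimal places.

0.417 ≤ PN ≤ 1.000

p₁ = P(outcome | exposed) = 511/2104 = 0.24287
p₀ = P(outcome | unexposed) = 151/1066 = 0.14165
Under exogeneity alone the bounds on PN are max{0,(p₁−p₀)/p₁} ≤ PN ≤ min{1,(1−p₀)/p₁}.
  lower = (p₁ − p₀)/p₁ = 0.10122 / 0.24287 ≈ 0.4168
  upper = min{1, (1 − p₀)/p₁} = 0.85835 / 0.24287 ≈ 3.5342 → capped at 1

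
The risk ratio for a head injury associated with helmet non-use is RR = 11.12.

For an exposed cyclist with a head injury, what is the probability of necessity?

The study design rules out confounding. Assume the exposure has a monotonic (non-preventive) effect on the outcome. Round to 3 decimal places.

PN ≈ 0.910

Under exogeneity and monotonicity, PN = (RR − 1) / RR = 1 − 1/RR.
PN = (11.12 − 1) / 11.12 = 10.12 / 11.12 ≈ 0.9101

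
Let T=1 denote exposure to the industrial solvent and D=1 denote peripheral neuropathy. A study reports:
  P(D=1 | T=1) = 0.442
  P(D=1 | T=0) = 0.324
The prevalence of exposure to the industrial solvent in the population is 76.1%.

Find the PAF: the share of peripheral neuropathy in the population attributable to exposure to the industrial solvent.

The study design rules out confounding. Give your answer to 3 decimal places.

PAF ≈ 0.217

Let p₁ = 0.442, p₀ = 0.324.
Overall risk P(Y=1) = π·p₁ + (1−π)·p₀ = 0.761×0.442 + 0.239×0.324 = 0.4138.
Under exogeneity, PAF = [P(Y=1) − p₀] / P(Y=1).
PAF = (0.4138 − 0.324) / 0.4138 ≈ 0.2170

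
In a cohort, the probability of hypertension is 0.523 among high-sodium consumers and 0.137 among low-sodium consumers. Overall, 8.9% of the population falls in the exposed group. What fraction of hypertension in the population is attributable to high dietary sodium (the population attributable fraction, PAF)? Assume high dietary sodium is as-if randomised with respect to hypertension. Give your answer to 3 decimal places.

Let p₁ = 0.523, p₀ = 0.137.
Overall risk P(Y=1) = π·p₁ + (1−π)·p₀ = 0.089×0.523 + 0.911×0.137 = 0.17135.
Under exogeneity, PAF = [P(Y=1) − p₀] / P(Y=1).
PAF = (0.17135 − 0.137) / 0.17135 ≈ 0.2005

PAF ≈ 0.200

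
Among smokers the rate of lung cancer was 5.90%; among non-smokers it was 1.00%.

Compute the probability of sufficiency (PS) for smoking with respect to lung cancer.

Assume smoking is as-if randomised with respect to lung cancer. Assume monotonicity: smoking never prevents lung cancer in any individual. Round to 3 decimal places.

PS ≈ 0.049

p₁ = 0.059, p₀ = 0.01.
Under exogeneity and monotonicity, PS = (p₁ − p₀) / (1 − p₀).
PS = (0.059 − 0.01) / (1 − 0.01) = 0.049 / 0.99 ≈ 0.0495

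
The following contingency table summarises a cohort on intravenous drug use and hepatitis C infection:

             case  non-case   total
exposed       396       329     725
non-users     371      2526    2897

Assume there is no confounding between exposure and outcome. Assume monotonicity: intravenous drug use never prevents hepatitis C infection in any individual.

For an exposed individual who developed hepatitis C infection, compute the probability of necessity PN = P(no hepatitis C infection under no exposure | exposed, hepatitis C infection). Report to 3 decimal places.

PN ≈ 0.766

p₁ = P(outcome | exposed) = 396/725 = 0.54621
p₀ = P(outcome | unexposed) = 371/2897 = 0.12806
Under exogeneity and monotonicity, PN = (p₁ − p₀) / p₁.
PN = (0.54621 − 0.12806) / 0.54621 = 0.41814 / 0.54621 ≈ 0.7655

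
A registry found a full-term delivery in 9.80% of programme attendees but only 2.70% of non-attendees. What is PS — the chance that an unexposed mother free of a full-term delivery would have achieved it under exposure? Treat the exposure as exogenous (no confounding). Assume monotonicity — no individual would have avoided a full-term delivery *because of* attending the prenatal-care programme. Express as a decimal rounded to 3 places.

p₁ = 0.098, p₀ = 0.027.
Under exogeneity and monotonicity, PS = (p₁ − p₀) / (1 − p₀).
PS = (0.098 − 0.027) / (1 − 0.027) = 0.071 / 0.973 ≈ 0.0730

PS ≈ 0.073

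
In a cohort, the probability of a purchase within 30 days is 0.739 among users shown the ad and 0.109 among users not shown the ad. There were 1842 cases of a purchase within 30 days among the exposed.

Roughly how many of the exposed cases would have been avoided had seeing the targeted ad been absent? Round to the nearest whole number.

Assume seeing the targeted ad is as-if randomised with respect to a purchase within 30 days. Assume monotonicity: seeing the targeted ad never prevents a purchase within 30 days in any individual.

about 1570 cases

Let p₁ = 0.739, p₀ = 0.109.
PN = (p₁ − p₀)/p₁ = (0.739 − 0.109) / 0.739 ≈ 0.85250.
Attributable cases ≈ PN × (exposed cases) = 0.85250 × 1842 ≈ 1570.31.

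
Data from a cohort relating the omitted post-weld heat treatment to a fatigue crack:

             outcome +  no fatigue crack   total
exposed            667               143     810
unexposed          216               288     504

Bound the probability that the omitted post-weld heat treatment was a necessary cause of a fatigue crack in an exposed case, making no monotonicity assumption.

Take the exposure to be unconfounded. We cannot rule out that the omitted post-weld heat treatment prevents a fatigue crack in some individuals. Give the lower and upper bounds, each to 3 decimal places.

0.480 ≤ PN ≤ 0.694

p₁ = P(outcome | exposed) = 667/810 = 0.82346
p₀ = P(outcome | unexposed) = 216/504 = 0.42857
Under exogeneity alone the bounds on PN are max{0,(p₁−p₀)/p₁} ≤ PN ≤ min{1,(1−p₀)/p₁}.
  lower = (p₁ − p₀)/p₁ = 0.39489 / 0.82346 ≈ 0.4795
  upper = min{1, (1 − p₀)/p₁} = 0.57143 / 0.82346 ≈ 0.6939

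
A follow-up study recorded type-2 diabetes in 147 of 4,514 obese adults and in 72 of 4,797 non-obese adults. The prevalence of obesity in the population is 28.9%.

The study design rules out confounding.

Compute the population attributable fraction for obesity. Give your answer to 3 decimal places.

p₁ = P(outcome | exposed) = 147/4514 = 0.032565
p₀ = P(outcome | unexposed) = 72/4797 = 0.015009
Overall risk P(Y=1) = π·p₁ + (1−π)·p₀ = 0.289×0.032565 + 0.711×0.015009 = 0.020083.
Under exogeneity, PAF = [P(Y=1) − p₀] / P(Y=1).
PAF = (0.020083 − 0.015009) / 0.020083 ≈ 0.2526

PAF ≈ 0.253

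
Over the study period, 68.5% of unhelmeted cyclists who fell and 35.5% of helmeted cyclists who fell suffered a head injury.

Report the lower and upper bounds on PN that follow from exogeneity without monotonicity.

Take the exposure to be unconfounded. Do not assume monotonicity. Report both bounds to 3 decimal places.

0.482 ≤ PN ≤ 0.942

p₁ = 0.685, p₀ = 0.355.
Under exogeneity alone the bounds on PN are max{0,(p₁−p₀)/p₁} ≤ PN ≤ min{1,(1−p₀)/p₁}.
  lower = (p₁ − p₀)/p₁ = 0.33 / 0.685 ≈ 0.4818
  upper = min{1, (1 − p₀)/p₁} = 0.645 / 0.685 ≈ 0.9416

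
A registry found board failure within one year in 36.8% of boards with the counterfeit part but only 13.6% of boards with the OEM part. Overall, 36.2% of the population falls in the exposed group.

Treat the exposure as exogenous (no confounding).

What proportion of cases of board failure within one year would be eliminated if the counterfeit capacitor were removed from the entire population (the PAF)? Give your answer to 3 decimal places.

p₁ = 0.368, p₀ = 0.136.
Overall risk P(Y=1) = π·p₁ + (1−π)·p₀ = 0.362×0.368 + 0.638×0.136 = 0.21998.
Under exogeneity, PAF = [P(Y=1) − p₀] / P(Y=1).
PAF = (0.21998 − 0.136) / 0.21998 ≈ 0.3818

PAF ≈ 0.382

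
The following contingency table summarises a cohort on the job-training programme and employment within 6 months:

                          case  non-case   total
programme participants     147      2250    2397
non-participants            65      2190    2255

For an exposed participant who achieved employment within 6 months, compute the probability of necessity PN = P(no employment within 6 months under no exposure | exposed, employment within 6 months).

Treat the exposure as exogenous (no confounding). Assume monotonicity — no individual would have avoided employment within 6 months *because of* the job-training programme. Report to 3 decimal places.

PN ≈ 0.530

p₁ = P(outcome | exposed) = 147/2397 = 0.061327
p₀ = P(outcome | unexposed) = 65/2255 = 0.028825
Under exogeneity and monotonicity, PN = (p₁ − p₀) / p₁.
PN = (0.061327 − 0.028825) / 0.061327 = 0.032502 / 0.061327 ≈ 0.5300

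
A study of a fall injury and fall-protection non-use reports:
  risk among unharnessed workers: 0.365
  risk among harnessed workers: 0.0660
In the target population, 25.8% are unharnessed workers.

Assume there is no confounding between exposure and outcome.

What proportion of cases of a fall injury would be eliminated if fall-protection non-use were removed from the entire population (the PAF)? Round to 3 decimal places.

Let p₁ = 0.365, p₀ = 0.066.
Overall risk P(Y=1) = π·p₁ + (1−π)·p₀ = 0.258×0.365 + 0.742×0.066 = 0.14314.
Under exogeneity, PAF = [P(Y=1) − p₀] / P(Y=1).
PAF = (0.14314 − 0.066) / 0.14314 ≈ 0.5389

PAF ≈ 0.539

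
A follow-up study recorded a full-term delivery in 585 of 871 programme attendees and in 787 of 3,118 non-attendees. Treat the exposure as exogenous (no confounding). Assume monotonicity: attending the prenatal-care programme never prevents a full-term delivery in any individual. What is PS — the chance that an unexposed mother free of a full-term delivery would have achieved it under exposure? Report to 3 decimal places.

PS ≈ 0.561

p₁ = P(outcome | exposed) = 585/871 = 0.67164
p₀ = P(outcome | unexposed) = 787/3118 = 0.25241
Under exogeneity and monotonicity, PS = (p₁ − p₀) / (1 − p₀).
PS = (0.67164 − 0.25241) / (1 − 0.25241) = 0.41924 / 0.74759 ≈ 0.5608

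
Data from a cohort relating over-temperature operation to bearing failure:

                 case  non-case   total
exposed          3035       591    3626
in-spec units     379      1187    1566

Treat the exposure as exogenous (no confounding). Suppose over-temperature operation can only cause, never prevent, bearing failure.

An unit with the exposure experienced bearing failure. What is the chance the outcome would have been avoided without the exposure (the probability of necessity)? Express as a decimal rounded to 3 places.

PN ≈ 0.711

p₁ = P(outcome | exposed) = 3035/3626 = 0.83701
p₀ = P(outcome | unexposed) = 379/1566 = 0.24202
Under exogeneity and monotonicity, PN = (p₁ − p₀) / p₁.
PN = (0.83701 − 0.24202) / 0.83701 = 0.59499 / 0.83701 ≈ 0.7109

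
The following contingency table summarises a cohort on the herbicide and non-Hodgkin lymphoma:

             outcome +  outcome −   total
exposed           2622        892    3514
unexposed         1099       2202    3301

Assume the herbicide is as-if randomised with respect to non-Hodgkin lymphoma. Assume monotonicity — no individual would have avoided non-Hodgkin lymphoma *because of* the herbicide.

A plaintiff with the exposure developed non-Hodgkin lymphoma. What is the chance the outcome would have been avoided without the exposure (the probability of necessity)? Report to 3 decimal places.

PN ≈ 0.554

p₁ = P(outcome | exposed) = 2622/3514 = 0.74616
p₀ = P(outcome | unexposed) = 1099/3301 = 0.33293
Under exogeneity and monotonicity, PN = (p₁ − p₀)/p₁.
PN = (0.74616 − 0.33293) / 0.74616 ≈ 0.5538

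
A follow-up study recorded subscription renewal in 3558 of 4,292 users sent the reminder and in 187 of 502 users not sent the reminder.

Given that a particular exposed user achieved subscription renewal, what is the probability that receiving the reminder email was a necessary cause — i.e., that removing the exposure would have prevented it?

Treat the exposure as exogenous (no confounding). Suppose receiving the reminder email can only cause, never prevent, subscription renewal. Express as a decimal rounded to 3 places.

PN ≈ 0.551

p₁ = P(outcome | exposed) = 3558/4292 = 0.82898
p₀ = P(outcome | unexposed) = 187/502 = 0.37251
Under exogeneity and monotonicity, PN = (p₁ − p₀) / p₁.
PN = (0.82898 − 0.37251) / 0.82898 = 0.45647 / 0.82898 ≈ 0.5506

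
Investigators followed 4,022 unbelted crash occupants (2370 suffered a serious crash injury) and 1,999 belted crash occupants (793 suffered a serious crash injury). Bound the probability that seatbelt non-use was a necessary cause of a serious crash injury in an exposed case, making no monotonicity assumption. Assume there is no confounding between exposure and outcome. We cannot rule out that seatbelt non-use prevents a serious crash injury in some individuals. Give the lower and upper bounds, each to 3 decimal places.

0.327 ≤ PN ≤ 1.000

p₁ = P(outcome | exposed) = 2370/4022 = 0.58926
p₀ = P(outcome | unexposed) = 793/1999 = 0.3967
Under exogeneity alone the bounds on PN are max{0,(p₁−p₀)/p₁} ≤ PN ≤ min{1,(1−p₀)/p₁}.
  lower = (p₁ − p₀)/p₁ = 0.19256 / 0.58926 ≈ 0.3268
  upper = min{1, (1 − p₀)/p₁} = 0.6033 / 0.58926 ≈ 1.0238 → capped at 1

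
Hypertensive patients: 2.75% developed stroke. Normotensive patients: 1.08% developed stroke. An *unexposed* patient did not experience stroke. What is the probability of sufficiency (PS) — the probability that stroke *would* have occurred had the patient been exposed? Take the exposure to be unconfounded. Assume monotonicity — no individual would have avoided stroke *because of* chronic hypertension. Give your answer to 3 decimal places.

PS ≈ 0.017

p₁ = 0.0275, p₀ = 0.0108.
Under exogeneity and monotonicity, PS = (p₁ − p₀) / (1 − p₀).
PS = (0.0275 − 0.0108) / (1 − 0.0108) = 0.0167 / 0.9892 ≈ 0.0169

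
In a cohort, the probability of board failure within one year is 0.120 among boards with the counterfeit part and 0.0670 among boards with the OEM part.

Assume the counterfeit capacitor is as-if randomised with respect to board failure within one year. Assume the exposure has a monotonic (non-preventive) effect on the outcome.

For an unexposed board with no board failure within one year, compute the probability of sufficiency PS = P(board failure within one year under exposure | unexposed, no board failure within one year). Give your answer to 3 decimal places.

Let p₁ = 0.12, p₀ = 0.067.
Under exogeneity and monotonicity, PS = (p₁ − p₀) / (1 − p₀).
PS = (0.12 − 0.067) / (1 − 0.067) = 0.053 / 0.933 ≈ 0.0568

PS ≈ 0.057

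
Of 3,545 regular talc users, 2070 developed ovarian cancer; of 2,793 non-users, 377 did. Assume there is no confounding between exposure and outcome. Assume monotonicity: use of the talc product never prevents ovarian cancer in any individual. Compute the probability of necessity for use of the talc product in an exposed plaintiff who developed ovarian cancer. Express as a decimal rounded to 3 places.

p₁ = P(outcome | exposed) = 2070/3545 = 0.58392
p₀ = P(outcome | unexposed) = 377/2793 = 0.13498
Under exogeneity and monotonicity, PN = (p₁ − p₀) / p₁.
PN = (0.58392 − 0.13498) / 0.58392 = 0.44894 / 0.58392 ≈ 0.7688

PN ≈ 0.769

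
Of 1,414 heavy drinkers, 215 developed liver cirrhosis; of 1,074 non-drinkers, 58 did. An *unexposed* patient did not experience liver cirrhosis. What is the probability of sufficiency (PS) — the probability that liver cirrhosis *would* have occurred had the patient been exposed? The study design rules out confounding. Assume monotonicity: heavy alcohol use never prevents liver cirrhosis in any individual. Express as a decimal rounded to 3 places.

p₁ = P(outcome | exposed) = 215/1414 = 0.15205
p₀ = P(outcome | unexposed) = 58/1074 = 0.054004
Under exogeneity and monotonicity, PS = (p₁ − p₀) / (1 − p₀).
PS = (0.15205 − 0.054004) / (1 − 0.054004) = 0.098047 / 0.946 ≈ 0.1036

PS ≈ 0.104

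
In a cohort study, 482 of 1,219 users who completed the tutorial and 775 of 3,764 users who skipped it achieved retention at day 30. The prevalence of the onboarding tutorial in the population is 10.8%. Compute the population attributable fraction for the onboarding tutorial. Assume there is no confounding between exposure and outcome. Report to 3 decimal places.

p₁ = P(outcome | exposed) = 482/1219 = 0.39541
p₀ = P(outcome | unexposed) = 775/3764 = 0.2059
Overall risk P(Y=1) = π·p₁ + (1−π)·p₀ = 0.108×0.39541 + 0.892×0.2059 = 0.22636.
Under exogeneity, PAF = [P(Y=1) − p₀] / P(Y=1).
PAF = (0.22636 − 0.2059) / 0.22636 ≈ 0.0904

PAF ≈ 0.090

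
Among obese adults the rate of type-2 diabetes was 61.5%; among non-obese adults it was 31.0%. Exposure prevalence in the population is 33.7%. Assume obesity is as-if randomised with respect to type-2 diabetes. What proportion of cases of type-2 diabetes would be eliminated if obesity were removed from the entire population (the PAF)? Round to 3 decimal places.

PAF ≈ 0.249

p₁ = 0.615, p₀ = 0.31.
Overall risk P(Y=1) = π·p₁ + (1−π)·p₀ = 0.337×0.615 + 0.663×0.31 = 0.41279.
Under exogeneity, PAF = [P(Y=1) − p₀] / P(Y=1).
PAF = (0.41279 − 0.31) / 0.41279 ≈ 0.2490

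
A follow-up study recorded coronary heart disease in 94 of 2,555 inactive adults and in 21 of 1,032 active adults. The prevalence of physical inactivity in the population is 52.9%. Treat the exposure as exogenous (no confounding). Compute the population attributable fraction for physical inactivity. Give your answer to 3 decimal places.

p₁ = P(outcome | exposed) = 94/2555 = 0.036791
p₀ = P(outcome | unexposed) = 21/1032 = 0.020349
Overall risk P(Y=1) = π·p₁ + (1−π)·p₀ = 0.529×0.036791 + 0.471×0.020349 = 0.029047.
Under exogeneity, PAF = [P(Y=1) − p₀] / P(Y=1).
PAF = (0.029047 − 0.020349) / 0.029047 ≈ 0.2994

PAF ≈ 0.299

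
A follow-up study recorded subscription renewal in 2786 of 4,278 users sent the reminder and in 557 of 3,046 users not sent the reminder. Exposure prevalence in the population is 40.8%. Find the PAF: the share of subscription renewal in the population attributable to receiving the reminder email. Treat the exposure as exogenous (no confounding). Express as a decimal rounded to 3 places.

p₁ = P(outcome | exposed) = 2786/4278 = 0.65124
p₀ = P(outcome | unexposed) = 557/3046 = 0.18286
Overall risk P(Y=1) = π·p₁ + (1−π)·p₀ = 0.408×0.65124 + 0.592×0.18286 = 0.37396.
Under exogeneity, PAF = [P(Y=1) − p₀] / P(Y=1).
PAF = (0.37396 − 0.18286) / 0.37396 ≈ 0.5110

PAF ≈ 0.511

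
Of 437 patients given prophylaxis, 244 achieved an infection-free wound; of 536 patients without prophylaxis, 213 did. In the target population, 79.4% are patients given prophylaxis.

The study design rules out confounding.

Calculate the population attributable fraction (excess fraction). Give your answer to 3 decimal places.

PAF ≈ 0.243

p₁ = P(outcome | exposed) = 244/437 = 0.55835
p₀ = P(outcome | unexposed) = 213/536 = 0.39739
Overall risk P(Y=1) = π·p₁ + (1−π)·p₀ = 0.794×0.55835 + 0.206×0.39739 = 0.52519.
Under exogeneity, PAF = [P(Y=1) − p₀] / P(Y=1).
PAF = (0.52519 − 0.39739) / 0.52519 ≈ 0.2433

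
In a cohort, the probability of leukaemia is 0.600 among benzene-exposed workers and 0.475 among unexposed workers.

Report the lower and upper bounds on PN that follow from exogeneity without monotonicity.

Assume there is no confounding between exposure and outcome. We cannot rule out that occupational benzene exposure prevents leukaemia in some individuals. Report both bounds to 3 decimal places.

0.208 ≤ PN ≤ 0.875

Let p₁ = 0.6, p₀ = 0.475.
Under exogeneity alone the bounds on PN are max{0,(p₁−p₀)/p₁} ≤ PN ≤ min{1,(1−p₀)/p₁}.
  lower = (p₁ − p₀)/p₁ = 0.125 / 0.6 ≈ 0.2083
  upper = min{1, (1 − p₀)/p₁} = 0.525 / 0.6 ≈ 0.8750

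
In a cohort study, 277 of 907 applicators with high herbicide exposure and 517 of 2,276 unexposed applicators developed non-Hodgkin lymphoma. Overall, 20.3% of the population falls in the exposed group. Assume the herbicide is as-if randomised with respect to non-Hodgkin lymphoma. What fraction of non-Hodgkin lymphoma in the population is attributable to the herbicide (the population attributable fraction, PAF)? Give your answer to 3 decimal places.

p₁ = P(outcome | exposed) = 277/907 = 0.3054
p₀ = P(outcome | unexposed) = 517/2276 = 0.22715
Overall risk P(Y=1) = π·p₁ + (1−π)·p₀ = 0.203×0.3054 + 0.797×0.22715 = 0.24304.
Under exogeneity, PAF = [P(Y=1) − p₀] / P(Y=1).
PAF = (0.24304 − 0.22715) / 0.24304 ≈ 0.0654

PAF ≈ 0.065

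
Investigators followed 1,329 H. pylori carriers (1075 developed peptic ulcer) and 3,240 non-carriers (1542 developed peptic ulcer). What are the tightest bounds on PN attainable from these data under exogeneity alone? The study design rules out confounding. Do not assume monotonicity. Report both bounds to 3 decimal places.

0.412 ≤ PN ≤ 0.648

p₁ = P(outcome | exposed) = 1075/1329 = 0.80888
p₀ = P(outcome | unexposed) = 1542/3240 = 0.47593
Under exogeneity alone the bounds on PN are max{0,(p₁−p₀)/p₁} ≤ PN ≤ min{1,(1−p₀)/p₁}.
  lower = (p₁ − p₀)/p₁ = 0.33295 / 0.80888 ≈ 0.4116
  upper = min{1, (1 − p₀)/p₁} = 0.52407 / 0.80888 ≈ 0.6479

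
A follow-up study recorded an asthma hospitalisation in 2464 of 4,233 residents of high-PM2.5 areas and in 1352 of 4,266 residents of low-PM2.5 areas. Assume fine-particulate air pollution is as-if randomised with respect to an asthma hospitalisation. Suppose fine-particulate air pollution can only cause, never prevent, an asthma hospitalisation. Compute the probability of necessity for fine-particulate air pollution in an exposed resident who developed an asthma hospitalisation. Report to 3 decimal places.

PN ≈ 0.456

p₁ = P(outcome | exposed) = 2464/4233 = 0.58209
p₀ = P(outcome | unexposed) = 1352/4266 = 0.31692
Under exogeneity and monotonicity, PN = (p₁ − p₀) / p₁.
PN = (0.58209 − 0.31692) / 0.58209 = 0.26517 / 0.58209 ≈ 0.4555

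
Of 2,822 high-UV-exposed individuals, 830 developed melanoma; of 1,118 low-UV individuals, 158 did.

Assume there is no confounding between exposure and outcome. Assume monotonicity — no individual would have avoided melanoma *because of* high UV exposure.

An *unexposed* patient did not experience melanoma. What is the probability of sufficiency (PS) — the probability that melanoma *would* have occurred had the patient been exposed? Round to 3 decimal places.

p₁ = P(outcome | exposed) = 830/2822 = 0.29412
p₀ = P(outcome | unexposed) = 158/1118 = 0.14132
Under exogeneity and monotonicity, PS = (p₁ − p₀) / (1 − p₀).
PS = (0.29412 − 0.14132) / (1 − 0.14132) = 0.15279 / 0.85868 ≈ 0.1779

PS ≈ 0.178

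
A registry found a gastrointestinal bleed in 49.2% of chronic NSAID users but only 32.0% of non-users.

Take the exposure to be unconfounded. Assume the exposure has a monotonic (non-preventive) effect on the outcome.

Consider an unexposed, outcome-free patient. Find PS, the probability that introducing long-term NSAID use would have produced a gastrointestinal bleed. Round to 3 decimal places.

p₁ = 0.492, p₀ = 0.32.
Under exogeneity and monotonicity, PS = (p₁ − p₀) / (1 − p₀).
PS = (0.492 − 0.32) / (1 − 0.32) = 0.172 / 0.68 ≈ 0.2529

PS ≈ 0.253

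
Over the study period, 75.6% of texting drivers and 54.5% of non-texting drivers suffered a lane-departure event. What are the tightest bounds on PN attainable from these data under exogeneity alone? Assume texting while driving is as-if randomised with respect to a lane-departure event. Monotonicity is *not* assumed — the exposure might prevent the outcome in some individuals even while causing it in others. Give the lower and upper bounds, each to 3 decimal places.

p₁ = 0.756, p₀ = 0.545.
Under exogeneity alone the bounds on PN are max{0,(p₁−p₀)/p₁} ≤ PN ≤ min{1,(1−p₀)/p₁}.
  lower = (p₁ − p₀)/p₁ = 0.211 / 0.756 ≈ 0.2791
  upper = min{1, (1 − p₀)/p₁} = 0.455 / 0.756 ≈ 0.6019

0.279 ≤ PN ≤ 0.602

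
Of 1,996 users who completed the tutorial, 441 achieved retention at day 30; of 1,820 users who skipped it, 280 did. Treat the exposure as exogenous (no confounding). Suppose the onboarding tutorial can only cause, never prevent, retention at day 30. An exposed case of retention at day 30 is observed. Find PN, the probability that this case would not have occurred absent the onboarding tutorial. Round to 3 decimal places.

p₁ = P(outcome | exposed) = 441/1996 = 0.22094
p₀ = P(outcome | unexposed) = 280/1820 = 0.15385
Under exogeneity and monotonicity, PN = (p₁ − p₀) / p₁.
PN = (0.22094 − 0.15385) / 0.22094 = 0.067096 / 0.22094 ≈ 0.3037

PN ≈ 0.304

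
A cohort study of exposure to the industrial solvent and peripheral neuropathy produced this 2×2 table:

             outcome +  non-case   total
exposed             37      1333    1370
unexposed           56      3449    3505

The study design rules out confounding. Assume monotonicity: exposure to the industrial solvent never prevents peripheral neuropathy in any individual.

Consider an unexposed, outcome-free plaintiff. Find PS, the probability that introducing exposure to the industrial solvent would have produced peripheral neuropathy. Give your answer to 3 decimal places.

PS ≈ 0.011

p₁ = P(outcome | exposed) = 37/1370 = 0.027007
p₀ = P(outcome | unexposed) = 56/3505 = 0.015977
Under exogeneity and monotonicity, PS = (p₁ − p₀)/(1 − p₀).
PS = (0.027007 − 0.015977) / 0.98402 ≈ 0.0112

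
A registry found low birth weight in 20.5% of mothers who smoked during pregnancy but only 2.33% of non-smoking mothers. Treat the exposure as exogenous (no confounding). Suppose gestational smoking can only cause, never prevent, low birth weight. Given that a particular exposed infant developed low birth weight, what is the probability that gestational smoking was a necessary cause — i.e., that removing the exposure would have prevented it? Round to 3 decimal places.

p₁ = 0.205, p₀ = 0.0233.
Under exogeneity and monotonicity, PN = (p₁ − p₀) / p₁.
PN = (0.205 − 0.0233) / 0.205 = 0.1817 / 0.205 ≈ 0.8863

PN ≈ 0.886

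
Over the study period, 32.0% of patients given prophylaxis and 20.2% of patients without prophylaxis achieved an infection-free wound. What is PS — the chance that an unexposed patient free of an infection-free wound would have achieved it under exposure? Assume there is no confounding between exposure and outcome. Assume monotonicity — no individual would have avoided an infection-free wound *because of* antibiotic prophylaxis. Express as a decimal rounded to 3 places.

p₁ = 0.32, p₀ = 0.202.
Under exogeneity and monotonicity, PS = (p₁ − p₀) / (1 − p₀).
PS = (0.32 − 0.202) / (1 − 0.202) = 0.118 / 0.798 ≈ 0.1479

PS ≈ 0.148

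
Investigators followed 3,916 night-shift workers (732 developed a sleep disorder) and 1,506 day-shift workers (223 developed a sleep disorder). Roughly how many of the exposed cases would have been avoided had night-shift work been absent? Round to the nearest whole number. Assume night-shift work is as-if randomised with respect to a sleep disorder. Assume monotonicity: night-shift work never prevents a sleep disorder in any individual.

about 152 cases

p₁ = P(outcome | exposed) = 732/3916 = 0.18693
p₀ = P(outcome | unexposed) = 223/1506 = 0.14807
PN = (p₁ − p₀)/p₁ = (0.18693 − 0.14807) / 0.18693 ≈ 0.20784.
Attributable cases ≈ PN × (exposed cases) = 0.20784 × 732 ≈ 152.14.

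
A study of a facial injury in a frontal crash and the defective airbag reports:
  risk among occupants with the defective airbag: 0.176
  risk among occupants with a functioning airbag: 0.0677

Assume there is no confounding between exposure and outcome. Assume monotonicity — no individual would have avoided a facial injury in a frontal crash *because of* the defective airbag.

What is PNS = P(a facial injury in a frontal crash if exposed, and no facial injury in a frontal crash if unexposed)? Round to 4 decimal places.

Let p₁ = 0.176, p₀ = 0.0677.
Under exogeneity and monotonicity, PNS = p₁ − p₀.
PNS = 0.176 − 0.0677 = 0.1083

PNS ≈ 0.1083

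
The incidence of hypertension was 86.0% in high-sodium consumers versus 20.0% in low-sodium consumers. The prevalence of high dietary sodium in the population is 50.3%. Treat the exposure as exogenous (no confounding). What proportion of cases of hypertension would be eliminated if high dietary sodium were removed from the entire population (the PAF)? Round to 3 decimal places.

p₁ = 0.86, p₀ = 0.2.
Overall risk P(Y=1) = π·p₁ + (1−π)·p₀ = 0.503×0.86 + 0.497×0.2 = 0.53198.
Under exogeneity, PAF = [P(Y=1) − p₀] / P(Y=1).
PAF = (0.53198 − 0.2) / 0.53198 ≈ 0.6240

PAF ≈ 0.624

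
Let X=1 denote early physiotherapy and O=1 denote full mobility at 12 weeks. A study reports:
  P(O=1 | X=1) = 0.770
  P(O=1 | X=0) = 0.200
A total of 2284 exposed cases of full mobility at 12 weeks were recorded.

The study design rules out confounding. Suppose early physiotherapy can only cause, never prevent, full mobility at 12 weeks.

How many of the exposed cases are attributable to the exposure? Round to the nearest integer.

about 1691 cases

Let p₁ = 0.77, p₀ = 0.2.
PN = (p₁ − p₀)/p₁ = (0.77 − 0.2) / 0.77 ≈ 0.74026.
Attributable cases ≈ PN × (exposed cases) = 0.74026 × 2284 ≈ 1690.75.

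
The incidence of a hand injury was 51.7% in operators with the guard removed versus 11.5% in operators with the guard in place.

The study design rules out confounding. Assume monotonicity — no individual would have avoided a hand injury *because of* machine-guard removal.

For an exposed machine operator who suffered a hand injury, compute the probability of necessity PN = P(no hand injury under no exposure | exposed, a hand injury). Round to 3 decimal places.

PN ≈ 0.778

p₁ = 0.517, p₀ = 0.115.
Under exogeneity and monotonicity, PN = (p₁ − p₀) / p₁.
PN = (0.517 − 0.115) / 0.517 = 0.402 / 0.517 ≈ 0.7776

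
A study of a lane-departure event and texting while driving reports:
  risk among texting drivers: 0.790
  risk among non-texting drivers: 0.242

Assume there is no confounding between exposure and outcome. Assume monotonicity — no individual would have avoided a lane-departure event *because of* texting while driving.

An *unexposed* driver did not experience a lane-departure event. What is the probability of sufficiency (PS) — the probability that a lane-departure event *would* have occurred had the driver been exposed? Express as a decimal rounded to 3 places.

Let p₁ = 0.79, p₀ = 0.242.
Under exogeneity and monotonicity, PS = (p₁ − p₀) / (1 − p₀).
PS = (0.79 − 0.242) / (1 − 0.242) = 0.548 / 0.758 ≈ 0.7230

PS ≈ 0.723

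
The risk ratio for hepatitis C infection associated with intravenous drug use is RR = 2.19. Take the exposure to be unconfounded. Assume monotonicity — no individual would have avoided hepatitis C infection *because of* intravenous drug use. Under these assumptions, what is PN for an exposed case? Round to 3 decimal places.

Under exogeneity and monotonicity, PN = (RR − 1) / RR = 1 − 1/RR.
PN = (2.19 − 1) / 2.19 = 1.19 / 2.19 ≈ 0.5434

PN ≈ 0.543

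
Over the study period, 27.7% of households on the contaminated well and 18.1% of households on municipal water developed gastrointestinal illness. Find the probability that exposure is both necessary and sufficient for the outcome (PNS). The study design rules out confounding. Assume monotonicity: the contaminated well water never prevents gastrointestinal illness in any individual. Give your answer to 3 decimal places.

PNS ≈ 0.096

p₁ = 0.277, p₀ = 0.181.
Under exogeneity and monotonicity, PNS = p₁ − p₀.
PNS = 0.277 − 0.181 = 0.096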